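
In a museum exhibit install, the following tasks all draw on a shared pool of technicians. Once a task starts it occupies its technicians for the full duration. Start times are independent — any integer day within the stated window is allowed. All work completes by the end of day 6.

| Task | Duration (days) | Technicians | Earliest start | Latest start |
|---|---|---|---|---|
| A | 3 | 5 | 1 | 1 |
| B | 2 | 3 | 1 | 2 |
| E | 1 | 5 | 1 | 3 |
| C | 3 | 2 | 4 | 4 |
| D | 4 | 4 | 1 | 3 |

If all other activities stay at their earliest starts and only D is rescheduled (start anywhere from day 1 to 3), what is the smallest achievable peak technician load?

13

D@1: d1:17  d2:12  d3:9  d4:6  d5:2  d6:2 → peak 17
D@2: d1:13  d2:12  d3:9  d4:6  d5:6  d6:2 → peak 13
D@3: d1:13  d2:8  d3:9  d4:6  d5:6  d6:6 → peak 13
Best is D@2, peak 13.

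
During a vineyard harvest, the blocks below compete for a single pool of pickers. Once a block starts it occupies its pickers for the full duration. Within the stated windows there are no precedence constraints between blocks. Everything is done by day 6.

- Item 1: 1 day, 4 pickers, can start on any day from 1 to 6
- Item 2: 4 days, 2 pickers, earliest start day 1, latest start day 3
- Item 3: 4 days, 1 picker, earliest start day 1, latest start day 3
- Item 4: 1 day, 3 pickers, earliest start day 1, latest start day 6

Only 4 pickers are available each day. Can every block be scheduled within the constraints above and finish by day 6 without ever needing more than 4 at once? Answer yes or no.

yes

Schedule Item 1@1, Item 2@2, Item 3@2, Item 4@6: d1:4  d2:3  d3:3  d4:3  d5:3  d6:3 — peak 4 ≤ 4.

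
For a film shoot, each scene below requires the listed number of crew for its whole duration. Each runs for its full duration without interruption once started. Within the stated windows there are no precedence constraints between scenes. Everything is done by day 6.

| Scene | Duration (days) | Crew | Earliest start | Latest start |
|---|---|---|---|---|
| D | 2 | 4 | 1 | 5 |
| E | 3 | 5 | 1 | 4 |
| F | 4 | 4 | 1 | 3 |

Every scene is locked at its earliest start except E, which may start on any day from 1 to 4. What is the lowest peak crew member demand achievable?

E@1: d1:13  d2:13  d3:9  d4:4  d5:0  d6:0 → peak 13
E@2: d1:8  d2:13  d3:9  d4:9  d5:0  d6:0 → peak 13
E@3: d1:8  d2:8  d3:9  d4:9  d5:5  d6:0 → peak 9
E@4: d1:8  d2:8  d3:4  d4:9  d5:5  d6:5 → peak 9
Best is E@3, peak 9.

9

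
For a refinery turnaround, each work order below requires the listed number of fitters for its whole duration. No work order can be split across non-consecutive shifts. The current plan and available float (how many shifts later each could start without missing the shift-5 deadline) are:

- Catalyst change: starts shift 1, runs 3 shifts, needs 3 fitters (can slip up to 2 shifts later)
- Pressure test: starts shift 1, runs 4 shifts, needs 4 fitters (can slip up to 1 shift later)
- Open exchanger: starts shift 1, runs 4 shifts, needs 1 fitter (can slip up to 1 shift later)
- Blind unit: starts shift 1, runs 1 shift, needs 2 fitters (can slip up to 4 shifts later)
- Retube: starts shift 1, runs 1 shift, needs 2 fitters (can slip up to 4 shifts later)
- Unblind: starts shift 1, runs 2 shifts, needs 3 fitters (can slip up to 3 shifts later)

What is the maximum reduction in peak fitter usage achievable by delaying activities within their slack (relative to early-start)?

7

Early-start peak: s1:15  s2:11  s3:8  s4:5  s5:0 ⇒ 15.
Leveled (Catalyst change@1, Pressure test@1, Open exchanger@1, Blind unit@5, Retube@5, Unblind@4): s1:8  s2:8  s3:8  s4:8  s5:7 ⇒ 8.
Reduction 15 − 8 = 7.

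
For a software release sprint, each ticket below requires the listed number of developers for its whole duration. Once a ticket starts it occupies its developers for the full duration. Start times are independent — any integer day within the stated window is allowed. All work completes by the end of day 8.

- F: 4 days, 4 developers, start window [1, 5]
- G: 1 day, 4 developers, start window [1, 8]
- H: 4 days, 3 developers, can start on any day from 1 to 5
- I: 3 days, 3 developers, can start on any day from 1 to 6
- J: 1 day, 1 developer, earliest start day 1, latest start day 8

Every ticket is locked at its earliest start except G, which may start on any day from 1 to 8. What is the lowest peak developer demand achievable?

G@1: d1:15  d2:10  d3:10  d4:7  d5:0  d6:0  d7:0  d8:0 → peak 15
G@2: d1:11  d2:14  d3:10  d4:7  d5:0  d6:0  d7:0  d8:0 → peak 14
G@3: d1:11  d2:10  d3:14  d4:7  d5:0  d6:0  d7:0  d8:0 → peak 14
G@4: d1:11  d2:10  d3:10  d4:11  d5:0  d6:0  d7:0  d8:0 → peak 11
G@5: d1:11  d2:10  d3:10  d4:7  d5:4  d6:0  d7:0  d8:0 → peak 11
G@6: d1:11  d2:10  d3:10  d4:7  d5:0  d6:4  d7:0  d8:0 → peak 11
G@7: d1:11  d2:10  d3:10  d4:7  d5:0  d6:0  d7:4  d8:0 → peak 11
G@8: d1:11  d2:10  d3:10  d4:7  d5:0  d6:0  d7:0  d8:4 → peak 11
Best is G@4, peak 11.

11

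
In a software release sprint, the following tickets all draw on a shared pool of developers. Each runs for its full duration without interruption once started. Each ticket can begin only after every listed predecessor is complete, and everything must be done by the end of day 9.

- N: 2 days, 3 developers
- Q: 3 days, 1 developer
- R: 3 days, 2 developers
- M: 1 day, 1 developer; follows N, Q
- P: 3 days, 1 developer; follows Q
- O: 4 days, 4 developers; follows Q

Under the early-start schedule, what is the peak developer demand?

Early-start schedule: N@1, Q@1, R@1, M@4, P@4, O@4.
Load per day: day 1: 6, day 2: 6, day 3: 3, day 4: 6, day 5: 5, day 6: 5, day 7: 4, day 8: 0, day 9: 0.
Peak is 6.

6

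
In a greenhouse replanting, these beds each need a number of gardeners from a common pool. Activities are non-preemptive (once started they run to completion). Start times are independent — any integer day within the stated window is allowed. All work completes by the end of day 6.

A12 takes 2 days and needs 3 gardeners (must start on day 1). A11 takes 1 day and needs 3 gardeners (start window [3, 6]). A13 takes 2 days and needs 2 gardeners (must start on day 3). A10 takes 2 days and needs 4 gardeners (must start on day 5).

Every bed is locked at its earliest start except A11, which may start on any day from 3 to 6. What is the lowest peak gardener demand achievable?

A11@3: d1:3  d2:3  d3:5  d4:2  d5:4  d6:4 → peak 5
A11@4: d1:3  d2:3  d3:2  d4:5  d5:4  d6:4 → peak 5
A11@5: d1:3  d2:3  d3:2  d4:2  d5:7  d6:4 → peak 7
A11@6: d1:3  d2:3  d3:2  d4:2  d5:4  d6:7 → peak 7
Best is A11@3, peak 5.

5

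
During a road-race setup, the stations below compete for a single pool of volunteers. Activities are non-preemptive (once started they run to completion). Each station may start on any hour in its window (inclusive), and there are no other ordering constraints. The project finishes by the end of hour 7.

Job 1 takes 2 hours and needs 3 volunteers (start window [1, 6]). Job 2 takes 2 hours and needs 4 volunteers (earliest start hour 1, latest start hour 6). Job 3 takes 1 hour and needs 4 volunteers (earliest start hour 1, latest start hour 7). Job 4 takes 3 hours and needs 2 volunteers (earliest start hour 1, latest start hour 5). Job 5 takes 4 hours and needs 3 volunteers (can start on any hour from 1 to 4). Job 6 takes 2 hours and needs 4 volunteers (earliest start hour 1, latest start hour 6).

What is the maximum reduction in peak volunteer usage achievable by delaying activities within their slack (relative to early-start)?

Early-start peak: h1:20  h2:16  h3:5  h4:3  h5:0  h6:0  h7:0 ⇒ 20.
Leveled (Job 1@1, Job 2@1, Job 3@3, Job 4@3, Job 5@4, Job 6@6): h1:7  h2:7  h3:6  h4:5  h5:5  h6:7  h7:7 ⇒ 7.
Reduction 20 − 7 = 13.

13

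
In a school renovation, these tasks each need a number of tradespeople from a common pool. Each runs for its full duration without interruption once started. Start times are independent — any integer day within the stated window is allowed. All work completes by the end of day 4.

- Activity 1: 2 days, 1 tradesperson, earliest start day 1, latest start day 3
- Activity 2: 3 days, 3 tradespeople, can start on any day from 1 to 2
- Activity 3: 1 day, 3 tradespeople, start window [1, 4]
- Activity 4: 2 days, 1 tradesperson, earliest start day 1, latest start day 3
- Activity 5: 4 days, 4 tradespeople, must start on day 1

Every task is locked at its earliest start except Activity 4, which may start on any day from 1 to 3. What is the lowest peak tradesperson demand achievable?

Activity 4@1: d1:12  d2:9  d3:7  d4:4 → peak 12
Activity 4@2: d1:11  d2:9  d3:8  d4:4 → peak 11
Activity 4@3: d1:11  d2:8  d3:8  d4:5 → peak 11
Best is Activity 4@2, peak 11.

11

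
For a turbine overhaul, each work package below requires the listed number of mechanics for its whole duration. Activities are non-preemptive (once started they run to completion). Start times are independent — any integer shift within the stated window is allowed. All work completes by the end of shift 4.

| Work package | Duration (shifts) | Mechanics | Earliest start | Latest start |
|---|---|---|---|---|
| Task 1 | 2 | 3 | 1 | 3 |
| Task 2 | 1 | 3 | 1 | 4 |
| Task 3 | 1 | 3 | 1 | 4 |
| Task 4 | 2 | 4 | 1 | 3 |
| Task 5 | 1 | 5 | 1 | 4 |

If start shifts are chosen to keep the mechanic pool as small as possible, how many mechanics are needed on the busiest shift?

7

Early-start (Task 1@1, Task 2@1, Task 3@1, Task 4@1, Task 5@1) gives peak 18: s1:18  s2:7  s3:0  s4:0.
Shift Task 3→3, Task 4→2, Task 5→4.
Schedule Task 1@1, Task 2@1, Task 3@3, Task 4@2, Task 5@4: s1:6  s2:7  s3:7  s4:5 — peak 7.
Total mechanic-shifts = 25 over 4 shifts ⇒ peak ≥ ⌈25/4⌉ = 7, so 7 is optimal.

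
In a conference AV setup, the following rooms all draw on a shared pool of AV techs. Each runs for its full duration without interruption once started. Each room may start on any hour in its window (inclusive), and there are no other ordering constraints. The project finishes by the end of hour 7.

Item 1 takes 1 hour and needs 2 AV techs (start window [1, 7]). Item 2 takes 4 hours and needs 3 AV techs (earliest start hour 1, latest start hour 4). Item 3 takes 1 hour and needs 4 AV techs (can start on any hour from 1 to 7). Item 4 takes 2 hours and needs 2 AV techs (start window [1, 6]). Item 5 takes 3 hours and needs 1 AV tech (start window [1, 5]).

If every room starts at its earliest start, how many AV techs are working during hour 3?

4

At early start, hour 3 has: Item 2, Item 5.
Demand: 3 + 1 = 4.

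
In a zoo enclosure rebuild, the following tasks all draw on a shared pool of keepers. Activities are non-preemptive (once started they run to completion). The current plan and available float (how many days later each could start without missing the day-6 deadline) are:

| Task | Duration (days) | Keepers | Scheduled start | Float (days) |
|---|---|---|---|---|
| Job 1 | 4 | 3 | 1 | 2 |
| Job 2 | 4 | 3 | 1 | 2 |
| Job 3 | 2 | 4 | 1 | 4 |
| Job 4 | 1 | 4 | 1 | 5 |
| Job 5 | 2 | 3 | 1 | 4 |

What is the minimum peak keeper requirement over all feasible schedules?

9

Early-start (Job 1@1, Job 2@1, Job 3@1, Job 4@1, Job 5@1) gives peak 17: d1:17  d2:13  d3:6  d4:6  d5:0  d6:0.
Shift Job 3→5, Job 4→5.
Schedule Job 1@1, Job 2@1, Job 3@5, Job 4@5, Job 5@1: d1:9  d2:9  d3:6  d4:6  d5:8  d6:4 — peak 9.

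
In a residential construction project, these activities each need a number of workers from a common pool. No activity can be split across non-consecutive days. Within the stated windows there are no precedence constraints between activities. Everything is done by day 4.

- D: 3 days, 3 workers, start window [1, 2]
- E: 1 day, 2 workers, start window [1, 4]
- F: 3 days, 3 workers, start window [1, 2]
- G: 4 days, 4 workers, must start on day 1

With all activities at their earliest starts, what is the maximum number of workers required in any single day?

12

Early-start schedule: D@1, E@1, F@1, G@1.
Load per day: day 1: 12, day 2: 10, day 3: 10, day 4: 4.
Peak is 12.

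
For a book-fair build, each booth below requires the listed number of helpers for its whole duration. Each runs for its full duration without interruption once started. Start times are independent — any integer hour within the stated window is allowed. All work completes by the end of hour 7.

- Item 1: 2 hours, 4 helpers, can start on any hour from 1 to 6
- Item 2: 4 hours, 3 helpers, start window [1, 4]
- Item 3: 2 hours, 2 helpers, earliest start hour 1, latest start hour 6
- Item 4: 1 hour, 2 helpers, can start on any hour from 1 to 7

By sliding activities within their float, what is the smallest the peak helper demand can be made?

Early-start (Item 1@1, Item 2@1, Item 3@1, Item 4@1) gives peak 11: h1:11  h2:9  h3:3  h4:3  h5:0  h6:0  h7:0.
Shift Item 2→3, Item 3→3, Item 4→5.
Schedule Item 1@1, Item 2@3, Item 3@3, Item 4@5: h1:4  h2:4  h3:5  h4:5  h5:5  h6:3  h7:0 — peak 5.

5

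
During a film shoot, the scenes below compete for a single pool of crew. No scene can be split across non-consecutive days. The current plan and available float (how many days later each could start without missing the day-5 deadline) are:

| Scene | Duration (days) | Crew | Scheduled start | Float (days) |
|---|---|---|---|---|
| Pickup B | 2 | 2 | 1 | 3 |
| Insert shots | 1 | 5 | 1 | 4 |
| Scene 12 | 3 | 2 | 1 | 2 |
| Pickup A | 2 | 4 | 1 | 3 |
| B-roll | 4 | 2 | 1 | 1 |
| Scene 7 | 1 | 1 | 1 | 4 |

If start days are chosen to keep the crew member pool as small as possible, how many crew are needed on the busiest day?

Early-start (Pickup B@1, Insert shots@1, Scene 12@1, Pickup A@1, B-roll@1, Scene 7@1) gives peak 16: d1:16  d2:10  d3:4  d4:2  d5:0.
Shift Pickup B→2, Pickup A→4, B-roll→2, Scene 7→2.
Schedule Pickup B@2, Insert shots@1, Scene 12@1, Pickup A@4, B-roll@2, Scene 7@2: d1:7  d2:7  d3:6  d4:6  d5:6 — peak 7.
Total crew member-days = 32 over 5 days ⇒ peak ≥ ⌈32/5⌉ = 7, so 7 is optimal.

7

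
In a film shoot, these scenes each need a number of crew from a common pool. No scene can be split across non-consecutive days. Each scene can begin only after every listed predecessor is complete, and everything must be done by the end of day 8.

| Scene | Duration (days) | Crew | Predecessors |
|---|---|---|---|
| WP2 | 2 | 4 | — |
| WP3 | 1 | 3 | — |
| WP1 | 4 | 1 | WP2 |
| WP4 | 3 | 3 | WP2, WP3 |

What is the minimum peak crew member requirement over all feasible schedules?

Early-start (WP2@1, WP3@1, WP1@3, WP4@3) gives peak 7: d1:7  d2:4  d3:4  d4:4  d5:4  d6:1  d7:0  d8:0.
Shift WP3→3, WP4→4.
Schedule WP2@1, WP3@3, WP1@3, WP4@4: d1:4  d2:4  d3:4  d4:4  d5:4  d6:4  d7:0  d8:0 — peak 4.

4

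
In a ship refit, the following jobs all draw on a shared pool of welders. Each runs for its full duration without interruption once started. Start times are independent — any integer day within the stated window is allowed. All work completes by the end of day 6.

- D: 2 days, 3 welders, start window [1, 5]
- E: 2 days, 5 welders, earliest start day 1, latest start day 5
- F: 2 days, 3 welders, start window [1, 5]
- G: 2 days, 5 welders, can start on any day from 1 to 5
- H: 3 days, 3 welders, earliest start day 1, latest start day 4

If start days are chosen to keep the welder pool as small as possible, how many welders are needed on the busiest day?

Early-start (D@1, E@1, F@1, G@1, H@1) gives peak 19: d1:19  d2:19  d3:3  d4:0  d5:0  d6:0.
Shift F→3, G→5, H→3.
Schedule D@1, E@1, F@3, G@5, H@3: d1:8  d2:8  d3:6  d4:6  d5:8  d6:5 — peak 8.

8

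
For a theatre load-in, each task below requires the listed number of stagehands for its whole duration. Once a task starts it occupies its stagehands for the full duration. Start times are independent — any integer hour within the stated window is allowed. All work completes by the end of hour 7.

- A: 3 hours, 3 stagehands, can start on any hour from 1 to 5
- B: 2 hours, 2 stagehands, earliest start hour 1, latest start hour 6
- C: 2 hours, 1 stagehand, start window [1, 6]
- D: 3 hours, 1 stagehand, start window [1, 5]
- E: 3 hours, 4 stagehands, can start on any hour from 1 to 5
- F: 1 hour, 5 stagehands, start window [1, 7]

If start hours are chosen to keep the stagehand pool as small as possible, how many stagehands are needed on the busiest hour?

6

Early-start (A@1, B@1, C@1, D@1, E@1, F@1) gives peak 16: h1:16  h2:11  h3:8  h4:0  h5:0  h6:0  h7:0.
Shift D→3, E→4, F→7.
Schedule A@1, B@1, C@1, D@3, E@4, F@7: h1:6  h2:6  h3:4  h4:5  h5:5  h6:4  h7:5 — peak 6.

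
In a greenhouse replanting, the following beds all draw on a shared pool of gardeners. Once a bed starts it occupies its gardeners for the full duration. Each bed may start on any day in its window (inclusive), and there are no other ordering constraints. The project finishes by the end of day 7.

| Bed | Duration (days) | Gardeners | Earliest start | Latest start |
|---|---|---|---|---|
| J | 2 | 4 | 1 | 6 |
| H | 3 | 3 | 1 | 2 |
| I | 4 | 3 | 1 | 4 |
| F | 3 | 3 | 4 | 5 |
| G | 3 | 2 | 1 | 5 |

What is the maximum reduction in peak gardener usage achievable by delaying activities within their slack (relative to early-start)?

Early-start peak: d1:12  d2:12  d3:8  d4:6  d5:3  d6:3  d7:0 ⇒ 12.
Leveled (J@1, H@1, I@3, F@4, G@3): d1:7  d2:7  d3:8  d4:8  d5:8  d6:6  d7:0 ⇒ 8.
Reduction 12 − 8 = 4.

4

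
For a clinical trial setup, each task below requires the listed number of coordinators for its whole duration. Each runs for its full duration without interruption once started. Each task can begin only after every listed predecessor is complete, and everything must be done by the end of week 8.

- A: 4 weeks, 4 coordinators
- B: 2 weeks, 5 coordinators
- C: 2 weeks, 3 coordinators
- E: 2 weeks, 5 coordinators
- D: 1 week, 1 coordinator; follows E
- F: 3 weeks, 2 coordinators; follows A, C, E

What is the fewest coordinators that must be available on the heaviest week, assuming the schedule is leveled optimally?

9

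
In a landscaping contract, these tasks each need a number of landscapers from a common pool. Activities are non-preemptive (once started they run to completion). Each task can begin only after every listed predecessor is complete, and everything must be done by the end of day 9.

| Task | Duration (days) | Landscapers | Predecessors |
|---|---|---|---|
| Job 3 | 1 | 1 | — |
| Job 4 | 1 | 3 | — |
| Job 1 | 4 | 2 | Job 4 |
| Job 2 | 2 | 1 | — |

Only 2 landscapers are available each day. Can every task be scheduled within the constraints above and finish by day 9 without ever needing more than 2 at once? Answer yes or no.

The minimum achievable peak is 3; 2 < 3, so no feasible schedule stays within the cap.

no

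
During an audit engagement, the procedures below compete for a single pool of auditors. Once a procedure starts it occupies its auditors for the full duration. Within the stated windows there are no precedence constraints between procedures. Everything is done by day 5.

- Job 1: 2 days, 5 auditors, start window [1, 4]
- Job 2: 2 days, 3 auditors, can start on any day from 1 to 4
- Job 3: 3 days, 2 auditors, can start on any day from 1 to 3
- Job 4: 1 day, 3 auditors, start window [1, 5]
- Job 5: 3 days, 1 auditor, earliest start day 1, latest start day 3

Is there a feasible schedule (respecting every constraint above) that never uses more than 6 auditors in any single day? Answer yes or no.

Schedule Job 1@1, Job 2@3, Job 3@3, Job 4@5, Job 5@1: d1:6  d2:6  d3:6  d4:5  d5:5 — peak 6 ≤ 6.

yes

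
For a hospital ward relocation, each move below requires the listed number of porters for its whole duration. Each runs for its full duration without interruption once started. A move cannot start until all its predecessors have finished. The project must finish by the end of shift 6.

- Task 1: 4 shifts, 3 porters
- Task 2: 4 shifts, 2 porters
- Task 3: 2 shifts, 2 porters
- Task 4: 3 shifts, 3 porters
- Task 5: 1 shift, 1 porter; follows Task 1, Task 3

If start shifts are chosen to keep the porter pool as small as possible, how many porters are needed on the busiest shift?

8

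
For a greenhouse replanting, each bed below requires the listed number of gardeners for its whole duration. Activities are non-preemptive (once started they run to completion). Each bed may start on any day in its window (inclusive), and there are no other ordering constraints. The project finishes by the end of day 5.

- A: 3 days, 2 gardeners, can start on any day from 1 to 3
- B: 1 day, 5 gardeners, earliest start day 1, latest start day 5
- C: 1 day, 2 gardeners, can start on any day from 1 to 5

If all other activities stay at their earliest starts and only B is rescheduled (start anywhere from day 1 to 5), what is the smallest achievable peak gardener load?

5

B@1: d1:9  d2:2  d3:2  d4:0  d5:0 → peak 9
B@2: d1:4  d2:7  d3:2  d4:0  d5:0 → peak 7
B@3: d1:4  d2:2  d3:7  d4:0  d5:0 → peak 7
B@4: d1:4  d2:2  d3:2  d4:5  d5:0 → peak 5
B@5: d1:4  d2:2  d3:2  d4:0  d5:5 → peak 5
Best is B@4, peak 5.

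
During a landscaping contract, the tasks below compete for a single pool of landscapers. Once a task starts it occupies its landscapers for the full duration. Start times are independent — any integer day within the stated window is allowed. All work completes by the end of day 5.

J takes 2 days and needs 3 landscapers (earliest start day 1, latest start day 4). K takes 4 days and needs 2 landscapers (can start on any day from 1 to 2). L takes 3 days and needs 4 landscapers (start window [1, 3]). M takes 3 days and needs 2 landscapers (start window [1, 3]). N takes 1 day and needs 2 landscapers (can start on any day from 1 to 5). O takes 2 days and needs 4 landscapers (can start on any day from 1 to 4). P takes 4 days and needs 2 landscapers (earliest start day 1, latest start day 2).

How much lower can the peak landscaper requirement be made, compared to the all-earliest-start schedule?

8

Early-start peak: d1:19  d2:17  d3:10  d4:4  d5:0 ⇒ 19.
Leveled (J@1, K@1, L@1, M@3, N@1, O@4, P@2): d1:11  d2:11  d3:10  d4:10  d5:8 ⇒ 11.
Reduction 19 − 11 = 8.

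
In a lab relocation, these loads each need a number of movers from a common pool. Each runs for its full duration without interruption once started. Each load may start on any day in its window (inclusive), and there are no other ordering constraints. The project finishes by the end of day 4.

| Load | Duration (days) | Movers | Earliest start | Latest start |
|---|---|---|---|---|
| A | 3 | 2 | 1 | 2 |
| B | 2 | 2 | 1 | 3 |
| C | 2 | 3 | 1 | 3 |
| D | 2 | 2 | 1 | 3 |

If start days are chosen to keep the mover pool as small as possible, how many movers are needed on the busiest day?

Early-start (A@1, B@1, C@1, D@1) gives peak 9: d1:9  d2:9  d3:2  d4:0.
Shift C→3.
Schedule A@1, B@1, C@3, D@1: d1:6  d2:6  d3:5  d4:3 — peak 6.

6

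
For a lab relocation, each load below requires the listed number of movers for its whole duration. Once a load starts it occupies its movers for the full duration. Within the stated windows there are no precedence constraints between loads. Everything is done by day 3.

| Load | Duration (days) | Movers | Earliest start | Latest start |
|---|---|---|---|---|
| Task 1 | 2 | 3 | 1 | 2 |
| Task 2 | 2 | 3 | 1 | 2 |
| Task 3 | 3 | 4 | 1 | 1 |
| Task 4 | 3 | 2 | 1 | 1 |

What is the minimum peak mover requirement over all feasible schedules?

Schedule Task 1@1, Task 2@1, Task 3@1, Task 4@1: d1:12  d2:12  d3:6 — peak 12.
No arrangement of the 4 feasible schedules does better.

12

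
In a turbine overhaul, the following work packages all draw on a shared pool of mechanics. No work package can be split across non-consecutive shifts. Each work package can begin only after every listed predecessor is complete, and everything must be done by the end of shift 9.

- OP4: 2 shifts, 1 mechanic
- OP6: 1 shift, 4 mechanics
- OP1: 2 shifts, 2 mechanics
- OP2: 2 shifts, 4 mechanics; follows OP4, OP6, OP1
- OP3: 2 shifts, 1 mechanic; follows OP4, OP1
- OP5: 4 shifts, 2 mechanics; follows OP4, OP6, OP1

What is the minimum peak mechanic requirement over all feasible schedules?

Early-start (OP4@1, OP6@1, OP1@1, OP2@3, OP3@3, OP5@3) gives peak 7: s1:7  s2:3  s3:7  s4:7  s5:2  s6:2  s7:0  s8:0  s9:0.
Shift OP6→3, OP2→4, OP3→6, OP5→6.
Schedule OP4@1, OP6@3, OP1@1, OP2@4, OP3@6, OP5@6: s1:3  s2:3  s3:4  s4:4  s5:4  s6:3  s7:3  s8:2  s9:2 — peak 4.
Total mechanic-shifts = 28 over 9 shifts ⇒ peak ≥ ⌈28/9⌉ = 4, so 4 is optimal.

4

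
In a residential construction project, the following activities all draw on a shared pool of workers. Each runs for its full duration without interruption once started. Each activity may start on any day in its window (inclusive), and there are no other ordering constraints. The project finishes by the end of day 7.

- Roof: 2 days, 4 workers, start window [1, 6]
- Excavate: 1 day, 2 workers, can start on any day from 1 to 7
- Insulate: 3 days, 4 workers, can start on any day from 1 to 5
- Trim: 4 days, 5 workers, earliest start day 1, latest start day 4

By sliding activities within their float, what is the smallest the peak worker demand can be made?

8

Early-start (Roof@1, Excavate@1, Insulate@1, Trim@1) gives peak 15: d1:15  d2:13  d3:9  d4:5  d5:0  d6:0  d7:0.
Shift Excavate→3, Trim→4.
Schedule Roof@1, Excavate@3, Insulate@1, Trim@4: d1:8  d2:8  d3:6  d4:5  d5:5  d6:5  d7:5 — peak 8.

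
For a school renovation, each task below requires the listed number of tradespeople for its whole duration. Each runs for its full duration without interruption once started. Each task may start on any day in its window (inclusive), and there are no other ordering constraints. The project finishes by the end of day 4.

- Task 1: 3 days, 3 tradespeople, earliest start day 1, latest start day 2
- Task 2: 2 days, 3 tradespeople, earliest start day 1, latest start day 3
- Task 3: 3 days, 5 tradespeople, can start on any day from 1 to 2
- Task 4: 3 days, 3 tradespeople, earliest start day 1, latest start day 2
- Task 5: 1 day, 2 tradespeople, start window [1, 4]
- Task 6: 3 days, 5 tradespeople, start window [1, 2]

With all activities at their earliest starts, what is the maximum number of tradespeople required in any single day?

21

Early-start schedule: Task 1@1, Task 2@1, Task 3@1, Task 4@1, Task 5@1, Task 6@1.
Load per day: day 1: 21, day 2: 19, day 3: 16, day 4: 0.
Peak is 21.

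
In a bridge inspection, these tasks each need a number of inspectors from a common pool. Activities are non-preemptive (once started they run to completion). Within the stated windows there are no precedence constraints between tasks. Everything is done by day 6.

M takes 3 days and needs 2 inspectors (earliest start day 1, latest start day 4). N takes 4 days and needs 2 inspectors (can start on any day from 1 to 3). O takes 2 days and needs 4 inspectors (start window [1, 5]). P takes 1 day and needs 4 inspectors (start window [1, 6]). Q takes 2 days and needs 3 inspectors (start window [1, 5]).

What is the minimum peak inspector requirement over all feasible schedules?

6

Early-start (M@1, N@1, O@1, P@1, Q@1) gives peak 15: d1:15  d2:11  d3:4  d4:2  d5:0  d6:0.
Shift N→3, P→4, Q→5.
Schedule M@1, N@3, O@1, P@4, Q@5: d1:6  d2:6  d3:4  d4:6  d5:5  d6:5 — peak 6.
Total inspector-days = 32 over 6 days ⇒ peak ≥ ⌈32/6⌉ = 6, so 6 is optimal.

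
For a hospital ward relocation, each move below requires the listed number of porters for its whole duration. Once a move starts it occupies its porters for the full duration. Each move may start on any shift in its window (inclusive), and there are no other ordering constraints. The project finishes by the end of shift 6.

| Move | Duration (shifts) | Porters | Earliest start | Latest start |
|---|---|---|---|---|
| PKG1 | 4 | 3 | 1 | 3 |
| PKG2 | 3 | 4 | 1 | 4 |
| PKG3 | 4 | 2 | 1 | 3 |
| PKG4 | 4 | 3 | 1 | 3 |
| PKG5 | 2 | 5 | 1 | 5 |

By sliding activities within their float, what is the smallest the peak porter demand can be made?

12

Early-start (PKG1@1, PKG2@1, PKG3@1, PKG4@1, PKG5@1) gives peak 17: s1:17  s2:17  s3:12  s4:8  s5:0  s6:0.
Shift PKG5→5.
Schedule PKG1@1, PKG2@1, PKG3@1, PKG4@1, PKG5@5: s1:12  s2:12  s3:12  s4:8  s5:5  s6:5 — peak 12.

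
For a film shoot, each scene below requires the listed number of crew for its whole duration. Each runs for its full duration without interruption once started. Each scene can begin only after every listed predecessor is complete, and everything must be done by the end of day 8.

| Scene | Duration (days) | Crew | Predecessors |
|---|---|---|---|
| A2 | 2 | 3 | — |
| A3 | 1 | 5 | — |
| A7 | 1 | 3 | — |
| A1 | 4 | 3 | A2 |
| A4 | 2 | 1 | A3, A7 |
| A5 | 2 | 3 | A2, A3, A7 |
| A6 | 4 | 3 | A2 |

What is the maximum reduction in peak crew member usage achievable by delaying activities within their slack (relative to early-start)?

Early-start peak: d1:11  d2:4  d3:10  d4:9  d5:6  d6:6  d7:0  d8:0 ⇒ 11.
Leveled (A2@1, A3@1, A7@2, A1@3, A4@3, A5@3, A6@5): d1:8  d2:6  d3:7  d4:7  d5:6  d6:6  d7:3  d8:3 ⇒ 8.
Reduction 11 − 8 = 3.

3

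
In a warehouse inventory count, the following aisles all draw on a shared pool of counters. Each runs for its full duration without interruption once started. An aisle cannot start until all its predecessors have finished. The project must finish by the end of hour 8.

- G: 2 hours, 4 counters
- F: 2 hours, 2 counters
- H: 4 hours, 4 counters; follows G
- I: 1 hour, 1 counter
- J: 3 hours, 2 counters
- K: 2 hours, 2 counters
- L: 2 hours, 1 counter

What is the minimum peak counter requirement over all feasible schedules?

6

Early-start (G@1, F@1, H@3, I@1, J@1, K@1, L@1) gives peak 12: h1:12  h2:11  h3:6  h4:4  h5:4  h6:4  h7:0  h8:0.
Shift I→3, J→4, K→7, L→7.
Schedule G@1, F@1, H@3, I@3, J@4, K@7, L@7: h1:6  h2:6  h3:5  h4:6  h5:6  h6:6  h7:3  h8:3 — peak 6.
Total counter-hours = 41 over 8 hours ⇒ peak ≥ ⌈41/8⌉ = 6, so 6 is optimal.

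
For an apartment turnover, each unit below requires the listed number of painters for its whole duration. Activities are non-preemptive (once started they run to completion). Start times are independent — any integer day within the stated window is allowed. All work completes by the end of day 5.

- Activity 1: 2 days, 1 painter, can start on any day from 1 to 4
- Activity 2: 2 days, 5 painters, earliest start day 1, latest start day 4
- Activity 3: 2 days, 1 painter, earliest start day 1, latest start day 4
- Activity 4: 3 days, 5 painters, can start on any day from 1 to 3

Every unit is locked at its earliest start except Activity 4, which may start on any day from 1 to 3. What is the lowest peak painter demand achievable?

7

Activity 4@1: d1:12  d2:12  d3:5  d4:0  d5:0 → peak 12
Activity 4@2: d1:7  d2:12  d3:5  d4:5  d5:0 → peak 12
Activity 4@3: d1:7  d2:7  d3:5  d4:5  d5:5 → peak 7
Best is Activity 4@3, peak 7.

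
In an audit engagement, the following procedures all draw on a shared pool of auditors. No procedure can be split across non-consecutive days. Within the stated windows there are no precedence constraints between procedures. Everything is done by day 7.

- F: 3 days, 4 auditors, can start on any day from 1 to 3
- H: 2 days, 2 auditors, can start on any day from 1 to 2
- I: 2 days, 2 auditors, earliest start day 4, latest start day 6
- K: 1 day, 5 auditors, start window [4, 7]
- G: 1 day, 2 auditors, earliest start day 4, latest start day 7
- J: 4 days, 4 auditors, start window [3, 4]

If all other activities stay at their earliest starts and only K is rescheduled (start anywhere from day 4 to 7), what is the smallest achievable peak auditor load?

8

K@4: d1:6  d2:6  d3:8  d4:13  d5:6  d6:4  d7:0 → peak 13
K@5: d1:6  d2:6  d3:8  d4:8  d5:11  d6:4  d7:0 → peak 11
K@6: d1:6  d2:6  d3:8  d4:8  d5:6  d6:9  d7:0 → peak 9
K@7: d1:6  d2:6  d3:8  d4:8  d5:6  d6:4  d7:5 → peak 8
Best is K@7, peak 8.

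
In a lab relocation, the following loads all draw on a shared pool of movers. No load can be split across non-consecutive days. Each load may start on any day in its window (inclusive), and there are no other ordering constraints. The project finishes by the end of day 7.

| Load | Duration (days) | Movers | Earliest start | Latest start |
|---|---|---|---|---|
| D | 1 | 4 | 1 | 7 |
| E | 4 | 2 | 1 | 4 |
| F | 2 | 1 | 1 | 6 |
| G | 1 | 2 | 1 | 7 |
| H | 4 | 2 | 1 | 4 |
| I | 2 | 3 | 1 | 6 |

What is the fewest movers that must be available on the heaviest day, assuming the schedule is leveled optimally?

5

Early-start (D@1, E@1, F@1, G@1, H@1, I@1) gives peak 14: d1:14  d2:8  d3:4  d4:4  d5:0  d6:0  d7:0.
Shift E→2, G→2, H→3, I→6.
Schedule D@1, E@2, F@1, G@2, H@3, I@6: d1:5  d2:5  d3:4  d4:4  d5:4  d6:5  d7:3 — peak 5.
Total mover-days = 30 over 7 days ⇒ peak ≥ ⌈30/7⌉ = 5, so 5 is optimal.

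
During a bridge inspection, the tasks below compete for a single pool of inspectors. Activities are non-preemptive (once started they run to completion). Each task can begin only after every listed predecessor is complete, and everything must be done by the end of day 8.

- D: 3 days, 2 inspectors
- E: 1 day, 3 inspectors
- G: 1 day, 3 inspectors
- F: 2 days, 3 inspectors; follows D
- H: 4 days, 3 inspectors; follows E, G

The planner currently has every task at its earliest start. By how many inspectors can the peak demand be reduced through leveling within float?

3

Early-start peak: d1:8  d2:5  d3:5  d4:6  d5:6  d6:0  d7:0  d8:0 ⇒ 8.
Leveled (D@1, E@1, G@2, F@7, H@3): d1:5  d2:5  d3:5  d4:3  d5:3  d6:3  d7:3  d8:3 ⇒ 5.
Reduction 8 − 5 = 3.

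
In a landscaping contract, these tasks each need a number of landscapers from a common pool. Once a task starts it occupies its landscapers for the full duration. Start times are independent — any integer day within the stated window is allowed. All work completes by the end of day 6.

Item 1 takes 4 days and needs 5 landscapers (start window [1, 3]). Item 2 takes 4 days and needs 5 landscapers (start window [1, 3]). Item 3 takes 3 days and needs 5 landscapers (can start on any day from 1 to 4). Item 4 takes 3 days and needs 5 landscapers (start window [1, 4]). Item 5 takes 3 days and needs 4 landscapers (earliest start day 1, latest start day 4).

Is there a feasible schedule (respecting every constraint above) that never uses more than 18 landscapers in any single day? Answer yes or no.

no

The minimum achievable peak is 19; 18 < 19, so no feasible schedule stays within the cap.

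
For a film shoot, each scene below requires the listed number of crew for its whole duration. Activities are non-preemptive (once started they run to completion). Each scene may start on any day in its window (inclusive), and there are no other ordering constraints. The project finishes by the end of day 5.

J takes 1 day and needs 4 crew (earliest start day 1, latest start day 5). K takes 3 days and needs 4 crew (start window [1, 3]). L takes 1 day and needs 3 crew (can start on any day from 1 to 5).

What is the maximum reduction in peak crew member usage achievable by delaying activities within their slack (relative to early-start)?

7

Early-start peak: d1:11  d2:4  d3:4  d4:0  d5:0 ⇒ 11.
Leveled (J@1, K@2, L@5): d1:4  d2:4  d3:4  d4:4  d5:3 ⇒ 4.
Reduction 11 − 4 = 7.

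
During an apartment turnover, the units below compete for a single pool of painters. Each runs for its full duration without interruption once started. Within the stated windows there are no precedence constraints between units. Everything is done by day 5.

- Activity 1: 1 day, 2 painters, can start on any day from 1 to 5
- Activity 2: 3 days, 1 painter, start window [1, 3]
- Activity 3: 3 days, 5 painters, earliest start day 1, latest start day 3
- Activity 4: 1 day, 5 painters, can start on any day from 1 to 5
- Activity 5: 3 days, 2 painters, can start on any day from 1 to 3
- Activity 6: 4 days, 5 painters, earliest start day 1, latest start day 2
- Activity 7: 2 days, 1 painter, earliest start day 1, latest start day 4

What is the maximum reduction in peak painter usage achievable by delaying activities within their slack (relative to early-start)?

Early-start peak: d1:21  d2:14  d3:13  d4:5  d5:0 ⇒ 21.
Leveled (Activity 1@1, Activity 2@1, Activity 3@1, Activity 4@1, Activity 5@2, Activity 6@2, Activity 7@4): d1:13  d2:13  d3:13  d4:8  d5:6 ⇒ 13.
Reduction 21 − 13 = 8.

8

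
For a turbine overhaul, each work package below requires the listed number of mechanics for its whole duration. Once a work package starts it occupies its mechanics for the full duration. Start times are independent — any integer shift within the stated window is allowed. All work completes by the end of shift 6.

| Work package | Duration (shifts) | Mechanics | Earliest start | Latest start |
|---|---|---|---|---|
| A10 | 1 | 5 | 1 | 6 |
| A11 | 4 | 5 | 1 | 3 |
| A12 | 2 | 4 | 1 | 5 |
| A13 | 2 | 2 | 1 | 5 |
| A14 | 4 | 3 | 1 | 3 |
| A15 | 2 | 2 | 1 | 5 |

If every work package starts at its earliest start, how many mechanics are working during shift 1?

At early start, shift 1 has: A10, A11, A12, A13, A14, A15.
Demand: 5 + 5 + 4 + 2 + 3 + 2 = 21.

21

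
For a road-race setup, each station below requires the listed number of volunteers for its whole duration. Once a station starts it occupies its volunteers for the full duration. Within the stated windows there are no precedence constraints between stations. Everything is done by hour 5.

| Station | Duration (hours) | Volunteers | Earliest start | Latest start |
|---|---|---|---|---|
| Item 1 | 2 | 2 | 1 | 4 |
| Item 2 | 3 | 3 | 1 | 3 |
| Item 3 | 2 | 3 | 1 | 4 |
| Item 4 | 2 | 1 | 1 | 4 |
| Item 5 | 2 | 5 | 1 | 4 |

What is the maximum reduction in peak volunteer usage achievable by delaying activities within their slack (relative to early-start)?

7

Early-start peak: h1:14  h2:14  h3:3  h4:0  h5:0 ⇒ 14.
Leveled (Item 1@1, Item 2@3, Item 3@3, Item 4@3, Item 5@1): h1:7  h2:7  h3:7  h4:7  h5:3 ⇒ 7.
Reduction 14 − 7 = 7.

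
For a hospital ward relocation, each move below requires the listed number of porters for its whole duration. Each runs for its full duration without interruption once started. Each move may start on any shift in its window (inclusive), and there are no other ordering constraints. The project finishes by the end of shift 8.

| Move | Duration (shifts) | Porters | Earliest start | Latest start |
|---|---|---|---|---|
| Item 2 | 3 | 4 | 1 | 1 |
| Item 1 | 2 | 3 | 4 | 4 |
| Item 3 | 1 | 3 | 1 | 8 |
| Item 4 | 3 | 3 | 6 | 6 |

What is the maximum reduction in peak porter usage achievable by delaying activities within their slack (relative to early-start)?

Early-start peak: s1:7  s2:4  s3:4  s4:3  s5:3  s6:3  s7:3  s8:3 ⇒ 7.
Leveled (Item 2@1, Item 1@4, Item 3@4, Item 4@6): s1:4  s2:4  s3:4  s4:6  s5:3  s6:3  s7:3  s8:3 ⇒ 6.
Reduction 7 − 6 = 1.

1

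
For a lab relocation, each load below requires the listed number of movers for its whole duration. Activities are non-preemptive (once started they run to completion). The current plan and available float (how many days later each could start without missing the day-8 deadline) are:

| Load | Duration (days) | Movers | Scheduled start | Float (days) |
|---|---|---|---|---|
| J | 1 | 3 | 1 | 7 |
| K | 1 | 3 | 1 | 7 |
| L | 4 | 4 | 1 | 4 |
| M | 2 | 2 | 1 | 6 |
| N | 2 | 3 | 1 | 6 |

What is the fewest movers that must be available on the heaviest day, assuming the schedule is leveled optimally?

Early-start (J@1, K@1, L@1, M@1, N@1) gives peak 15: d1:15  d2:9  d3:4  d4:4  d5:0  d6:0  d7:0  d8:0.
Shift K→2, L→3, N→7.
Schedule J@1, K@2, L@3, M@1, N@7: d1:5  d2:5  d3:4  d4:4  d5:4  d6:4  d7:3  d8:3 — peak 5.

5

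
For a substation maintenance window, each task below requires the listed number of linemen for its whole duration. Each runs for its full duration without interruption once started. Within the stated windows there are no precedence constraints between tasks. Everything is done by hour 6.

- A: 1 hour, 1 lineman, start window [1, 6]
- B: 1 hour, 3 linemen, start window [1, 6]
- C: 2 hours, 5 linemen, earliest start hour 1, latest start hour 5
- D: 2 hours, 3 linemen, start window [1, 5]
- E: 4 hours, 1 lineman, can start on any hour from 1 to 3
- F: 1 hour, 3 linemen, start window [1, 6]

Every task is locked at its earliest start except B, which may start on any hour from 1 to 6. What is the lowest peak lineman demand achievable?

B@1: h1:16  h2:9  h3:1  h4:1  h5:0  h6:0 → peak 16
B@2: h1:13  h2:12  h3:1  h4:1  h5:0  h6:0 → peak 13
B@3: h1:13  h2:9  h3:4  h4:1  h5:0  h6:0 → peak 13
B@4: h1:13  h2:9  h3:1  h4:4  h5:0  h6:0 → peak 13
B@5: h1:13  h2:9  h3:1  h4:1  h5:3  h6:0 → peak 13
B@6: h1:13  h2:9  h3:1  h4:1  h5:0  h6:3 → peak 13
Best is B@2, peak 13.

13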